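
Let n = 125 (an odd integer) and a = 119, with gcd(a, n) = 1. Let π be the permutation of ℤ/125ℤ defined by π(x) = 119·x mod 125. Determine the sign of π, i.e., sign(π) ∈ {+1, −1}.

Orbit of 6 under x↦119x: [6, 89, 91, 79, 26, 94, 61]… (length divides ord_125(119)).
π_119 has 7 disjoint cycles with lengths [50, 50, 10, 10, 2, 2, 1] on {0,…,124}.
With 7 cycles on 125 points, sign = (−1)^{125−7} = +1.

+1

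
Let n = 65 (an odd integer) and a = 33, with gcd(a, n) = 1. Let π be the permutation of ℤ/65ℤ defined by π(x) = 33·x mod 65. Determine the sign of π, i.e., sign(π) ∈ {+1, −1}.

Trace 16: π^k(16) = [16, 8, 4, 2, 1, 33, 49] for k=0..6.
Decompose π into cycles: lengths [12, 12, 12, 12, 12, 4, 1] (7 cycles, including the fixed point 0).
With 7 cycles on 65 points, sign = (−1)^{65−7} = +1.
(33|65)_J = +1 (Zolotarev's lemma cross-check).

+1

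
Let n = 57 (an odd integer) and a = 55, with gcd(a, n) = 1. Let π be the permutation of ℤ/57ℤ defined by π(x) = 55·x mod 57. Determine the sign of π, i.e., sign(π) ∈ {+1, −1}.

+1

Start at x=55: 55 → 4 → 49 → 16 → 25 → 7 → 43 → … (one orbit).
Decompose π into cycles: lengths [9, 9, 9, 9, 9, 9, 1, 1, 1] (9 cycles, including the fixed point 0).
With 9 cycles on 57 points, sign = (−1)^{57−9} = +1.
Zolotarev: (55|57) = +1, matching the cycle-count sign.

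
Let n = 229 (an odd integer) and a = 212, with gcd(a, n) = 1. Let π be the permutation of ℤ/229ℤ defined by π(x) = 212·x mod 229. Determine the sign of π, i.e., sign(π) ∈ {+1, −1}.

+1

Trace 16: π^k(16) = [16, 186, 44, 168, 121, 4, 161] for k=0..6.
Decompose π into cycles: lengths [38, 38, 38, 38, 38, 38, 1] (7 cycles, including the fixed point 0).
229 − 7 = 222 transpositions; sign(π) = (−1)^222 = +1.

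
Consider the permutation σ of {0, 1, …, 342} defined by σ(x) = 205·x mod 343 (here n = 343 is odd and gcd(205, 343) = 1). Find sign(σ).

Start at x=120: 120 → 247 → 214 → 309 → 233 → 88 → 204 → … (one orbit).
7 cycles of lengths [147, 147, 21, 21, 3, 3, 1].
343 − 7 = 336 transpositions; sign(π) = (−1)^336 = +1.

+1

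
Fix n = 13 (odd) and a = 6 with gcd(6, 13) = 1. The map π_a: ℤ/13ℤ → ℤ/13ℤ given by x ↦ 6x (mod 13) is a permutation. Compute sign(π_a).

-1

Orbit of 1 under x↦6x: [1, 6, 10, 8, 9, 2, 12]… (length divides ord_13(6)).
Decompose π into cycles: lengths [12, 1] (2 cycles, including the fixed point 0).
13 − 2 = 11 transpositions; sign(π) = (−1)^11 = -1.
Check: (6/13) = -1 by Zolotarev.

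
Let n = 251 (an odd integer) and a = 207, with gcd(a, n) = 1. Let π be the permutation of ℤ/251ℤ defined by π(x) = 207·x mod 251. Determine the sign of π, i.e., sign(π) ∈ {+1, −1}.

+1

Start at x=179: 179 → 156 → 164 → 63 → 240 → 233 → 39 → … (one orbit).
Cycle type of π: 125×2 + 1; total 3 cycles.
251 − 3 = 248 transpositions; sign(π) = (−1)^248 = +1.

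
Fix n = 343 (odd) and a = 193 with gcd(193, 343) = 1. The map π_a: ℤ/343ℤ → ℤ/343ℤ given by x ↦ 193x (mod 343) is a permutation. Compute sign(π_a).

+1

Orbit of 100 under x↦193x: [100, 92, 263, 338, 64, 4, 86]… (length divides ord_343(193)).
7 cycles of lengths [147, 147, 21, 21, 3, 3, 1].
7 cycles on 343: each ℓ→(−1)^(ℓ−1), product (−1)^336 = +1.
The Jacobi symbol (193|343) = +1 (Zolotarev) agrees.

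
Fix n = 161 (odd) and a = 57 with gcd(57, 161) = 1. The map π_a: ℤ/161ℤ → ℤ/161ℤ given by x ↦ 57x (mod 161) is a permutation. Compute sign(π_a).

-1

Start at x=78: 78 → 99 → 8 → 134 → 71 → 22 → 127 → … (one orbit).
π_57 has 14 disjoint cycles with lengths [22, 22, 22, 22, 22, 22, 22, 1, 1, 1, 1, 1, 1, 1] on {0,…,160}.
Σ(ℓ_i−1) = 161−14 = 147; sign = (−1)^147 = -1.
Check: (57/161) = -1 by Zolotarev.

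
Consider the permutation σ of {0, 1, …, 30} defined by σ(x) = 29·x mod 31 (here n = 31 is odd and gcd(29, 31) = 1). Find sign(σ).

-1

Start at x=15: 15 → 1 → 29 → 4 → 23 → 16 → 30 → … (one orbit).
4 cycles of lengths [10, 10, 10, 1].
With 4 cycles on 31 points, sign = (−1)^{31−4} = -1.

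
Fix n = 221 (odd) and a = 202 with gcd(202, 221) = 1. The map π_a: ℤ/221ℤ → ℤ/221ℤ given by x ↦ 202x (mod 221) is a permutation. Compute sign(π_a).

-1

Trace 206: π^k(206) = [206, 64, 110, 120, 151, 4, 145] for k=0..6.
12 cycles of lengths [24, 24, 24, 24, 24, 24, 24, 24, 12, 8, 8, 1].
Σ(ℓ_i−1) = 221−12 = 209; sign = (−1)^209 = -1.
Zolotarev: (202|221) = -1, matching the cycle-count sign.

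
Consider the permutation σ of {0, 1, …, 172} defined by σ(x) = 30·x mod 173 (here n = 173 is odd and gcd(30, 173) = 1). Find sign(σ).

-1

Trace 151: π^k(151) = [151, 32, 95, 82, 38, 102, 119] for k=0..6.
2 cycles of lengths [172, 1].
With 2 cycles on 173 points, sign = (−1)^{173−2} = -1.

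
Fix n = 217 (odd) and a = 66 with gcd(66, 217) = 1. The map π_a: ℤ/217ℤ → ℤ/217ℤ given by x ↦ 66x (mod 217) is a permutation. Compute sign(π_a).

Trace 33: π^k(33) = [33, 8, 94, 128, 202, 95, 194] for k=0..6.
14 cycles of lengths [30, 30, 30, 30, 30, 30, 6, 5, 5, 5, 5, 5, 5, 1].
Σ(ℓ_i−1) = 217−14 = 203; sign = (−1)^203 = -1.

-1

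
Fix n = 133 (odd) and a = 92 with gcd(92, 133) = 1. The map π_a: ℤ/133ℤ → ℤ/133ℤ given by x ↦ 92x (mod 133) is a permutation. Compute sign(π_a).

+1

Start at x=106: 106 → 43 → 99 → 64 → 36 → 120 → 1 → … (one orbit).
Decompose π into cycles: lengths [9, 9, 9, 9, 9, 9, 9, 9, 9, 9, 9, 9, 9, 9, 1, 1, 1, 1, 1, 1, 1] (21 cycles, including the fixed point 0).
21 cycles on 133: each ℓ→(−1)^(ℓ−1), product (−1)^112 = +1.
The Jacobi symbol (92|133) = +1 (Zolotarev) agrees.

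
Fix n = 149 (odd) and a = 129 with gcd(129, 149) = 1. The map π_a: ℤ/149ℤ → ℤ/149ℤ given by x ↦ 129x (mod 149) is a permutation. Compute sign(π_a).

+1

Trace 29: π^k(29) = [29, 16, 127, 142, 140, 31, 125] for k=0..6.
The orbit structure of x ↦ 129x mod 149: 5 orbits of sizes [37, 37, 37, 37, 1].
n − c = 149 − 5 = 144; sign = (−1)^144 = +1.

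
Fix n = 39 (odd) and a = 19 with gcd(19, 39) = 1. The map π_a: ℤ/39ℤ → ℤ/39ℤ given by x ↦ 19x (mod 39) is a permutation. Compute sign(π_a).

Orbit of 10 under x↦19x: [10, 34, 22, 28, 25, 7, 16]… (length divides ord_39(19)).
Decompose π into cycles: lengths [12, 12, 12, 1, 1, 1] (6 cycles, including the fixed point 0).
n − c = 39 − 6 = 33; sign = (−1)^33 = -1.
The Jacobi symbol (19|39) = -1 (Zolotarev) agrees.

-1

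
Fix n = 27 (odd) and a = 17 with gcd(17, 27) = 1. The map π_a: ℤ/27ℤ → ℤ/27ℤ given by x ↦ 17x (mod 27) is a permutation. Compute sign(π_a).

Start at x=1: 1 → 17 → 19 → 26 → 10 → 8 → 1 (one orbit).
Cycle type of π: 6×3 + 2×4 + 1; total 8 cycles.
8 cycles on 27: each ℓ→(−1)^(ℓ−1), product (−1)^19 = -1.
Via Zolotarev, sign(π_{17}) = (17|27) = -1.

-1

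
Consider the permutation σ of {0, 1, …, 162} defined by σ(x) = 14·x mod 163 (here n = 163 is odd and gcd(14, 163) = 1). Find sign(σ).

+1

Start at x=10: 10 → 140 → 4 → 56 → 132 → 55 → 118 → … (one orbit).
Decompose π into cycles: lengths [81, 81, 1] (3 cycles, including the fixed point 0).
163 − 3 = 160 transpositions; sign(π) = (−1)^160 = +1.
Via Zolotarev, sign(π_{14}) = (14|163) = +1.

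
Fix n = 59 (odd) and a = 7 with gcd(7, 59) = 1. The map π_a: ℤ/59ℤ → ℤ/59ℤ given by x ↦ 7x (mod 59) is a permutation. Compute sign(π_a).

Trace 17: π^k(17) = [17, 1, 7, 49, 48, 41, 51] for k=0..6.
Cycle lengths of π_7 on ℤ/59ℤ: [29, 29, 1]; 3 cycles in total.
3 cycles on 59: each ℓ→(−1)^(ℓ−1), product (−1)^56 = +1.

+1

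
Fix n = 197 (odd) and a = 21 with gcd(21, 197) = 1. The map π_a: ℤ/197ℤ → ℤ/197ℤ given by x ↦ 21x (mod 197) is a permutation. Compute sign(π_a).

Trace 140: π^k(140) = [140, 182, 79, 83, 167, 158, 166] for k=0..6.
Cycle lengths of π_21 on ℤ/197ℤ: [196, 1]; 2 cycles in total.
With 2 cycles on 197 points, sign = (−1)^{197−2} = -1.

-1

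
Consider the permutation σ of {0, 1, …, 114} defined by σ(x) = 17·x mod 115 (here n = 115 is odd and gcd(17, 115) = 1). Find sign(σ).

Orbit of 102 under x↦17x: [102, 9, 38, 71, 57, 49, 28]… (length divides ord_115(17)).
The orbit structure of x ↦ 17x mod 115: 5 orbits of sizes [44, 44, 22, 4, 1].
With 5 cycles on 115 points, sign = (−1)^{115−5} = +1.

+1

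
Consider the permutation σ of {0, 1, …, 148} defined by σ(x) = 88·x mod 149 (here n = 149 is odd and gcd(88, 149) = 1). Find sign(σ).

Orbit of 37 under x↦88x: [37, 127, 1, 88, 145, 95, 16]… (length divides ord_149(88)).
π_88 has 5 disjoint cycles with lengths [37, 37, 37, 37, 1] on {0,…,148}.
5 cycles on 149: each ℓ→(−1)^(ℓ−1), product (−1)^144 = +1.
Zolotarev: (88|149) = +1, matching the cycle-count sign.

+1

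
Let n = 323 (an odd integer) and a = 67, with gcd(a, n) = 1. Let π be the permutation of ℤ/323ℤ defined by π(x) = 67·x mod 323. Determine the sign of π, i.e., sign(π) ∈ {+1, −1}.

-1

Trace 322: π^k(322) = [322, 256, 33, 273, 203, 35, 84] for k=0..6.
26 cycles of lengths [18, 18, 18, 18, 18, 18, 18, 18, 18, 18, 18, 18, 18, 18, 18, 18, 18, 2, 2, 2, 2, 2, 2, 2, 2, 1].
sign(π) = (−1)^{n − #cycles} = (−1)^{323−26} = (−1)^297 = -1.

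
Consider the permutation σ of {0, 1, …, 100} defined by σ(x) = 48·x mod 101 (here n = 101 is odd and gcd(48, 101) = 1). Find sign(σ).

-1

Start at x=36: 36 → 11 → 23 → 94 → 68 → 32 → 21 → … (one orbit).
Decompose π into cycles: lengths [100, 1] (2 cycles, including the fixed point 0).
Σ(ℓ_i−1) = 101−2 = 99; sign = (−1)^99 = -1.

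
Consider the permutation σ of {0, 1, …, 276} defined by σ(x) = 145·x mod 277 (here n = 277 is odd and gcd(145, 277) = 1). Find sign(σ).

Start at x=173: 173 → 155 → 38 → 247 → 82 → 256 → 2 → … (one orbit).
Cycle type of π: 92×3 + 1; total 4 cycles.
4 cycles on 277: each ℓ→(−1)^(ℓ−1), product (−1)^273 = -1.
Check: (145/277) = -1 by Zolotarev.

-1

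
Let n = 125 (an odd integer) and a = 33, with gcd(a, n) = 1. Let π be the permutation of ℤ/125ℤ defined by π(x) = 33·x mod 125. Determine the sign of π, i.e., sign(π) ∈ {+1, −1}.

-1

Trace 44: π^k(44) = [44, 77, 41, 103, 24, 42, 11] for k=0..6.
Decompose π into cycles: lengths [100, 20, 4, 1] (4 cycles, including the fixed point 0).
sign(π) = (−1)^{n − #cycles} = (−1)^{125−4} = (−1)^121 = -1.
(33|125)_J = -1 (Zolotarev's lemma cross-check).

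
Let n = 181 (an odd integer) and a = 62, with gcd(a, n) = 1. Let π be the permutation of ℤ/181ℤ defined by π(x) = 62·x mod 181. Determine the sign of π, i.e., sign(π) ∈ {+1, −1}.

Start at x=43: 43 → 132 → 39 → 65 → 48 → 80 → 73 → … (one orbit).
π_62 has 21 disjoint cycles with lengths [9, 9, 9, 9, 9, 9, 9, 9, 9, 9, 9, 9, 9, 9, 9, 9, 9, 9, 9, 9, 1] on {0,…,180}.
sign(π) = (−1)^{n − #cycles} = (−1)^{181−21} = (−1)^160 = +1.
Via Zolotarev, sign(π_{62}) = (62|181) = +1.

+1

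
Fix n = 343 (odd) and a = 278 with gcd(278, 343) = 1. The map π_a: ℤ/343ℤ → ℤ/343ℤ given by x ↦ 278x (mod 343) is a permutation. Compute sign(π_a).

-1

Orbit of 13 under x↦278x: [13, 184, 45, 162, 103, 165, 251]… (length divides ord_343(278)).
π_278 has 4 disjoint cycles with lengths [294, 42, 6, 1] on {0,…,342}.
With 4 cycles on 343 points, sign = (−1)^{343−4} = -1.
The Jacobi symbol (278|343) = -1 (Zolotarev) agrees.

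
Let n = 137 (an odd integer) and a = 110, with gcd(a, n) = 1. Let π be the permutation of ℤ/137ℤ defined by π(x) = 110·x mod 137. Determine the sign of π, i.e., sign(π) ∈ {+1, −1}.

-1

Start at x=4: 4 → 29 → 39 → 43 → 72 → 111 → 17 → … (one orbit).
π_110 has 2 disjoint cycles with lengths [136, 1] on {0,…,136}.
2 cycles on 137: each ℓ→(−1)^(ℓ−1), product (−1)^135 = -1.
Via Zolotarev, sign(π_{110}) = (110|137) = -1.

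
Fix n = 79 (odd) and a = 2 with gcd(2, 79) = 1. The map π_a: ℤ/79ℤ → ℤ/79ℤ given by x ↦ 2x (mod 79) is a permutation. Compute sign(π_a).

+1

Start at x=44: 44 → 9 → 18 → 36 → 72 → 65 → 51 → … (one orbit).
3 cycles of lengths [39, 39, 1].
sign(π) = (−1)^{n − #cycles} = (−1)^{79−3} = (−1)^76 = +1.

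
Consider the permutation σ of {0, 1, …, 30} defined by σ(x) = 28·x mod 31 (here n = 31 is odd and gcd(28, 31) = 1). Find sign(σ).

Start at x=8: 8 → 7 → 10 → 1 → 28 → 9 → 4 → … (one orbit).
The orbit structure of x ↦ 28x mod 31: 3 orbits of sizes [15, 15, 1].
31 − 3 = 28 transpositions; sign(π) = (−1)^28 = +1.

+1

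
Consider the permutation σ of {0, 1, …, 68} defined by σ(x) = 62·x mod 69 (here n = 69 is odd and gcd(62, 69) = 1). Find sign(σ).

Orbit of 29 under x↦62x: [29, 4, 41, 58, 8, 13, 47]… (length divides ord_69(62)).
Cycle type of π: 22×2 + 11×2 + 2 + 1; total 6 cycles.
69 − 6 = 63 transpositions; sign(π) = (−1)^63 = -1.
The Jacobi symbol (62|69) = -1 (Zolotarev) agrees.

-1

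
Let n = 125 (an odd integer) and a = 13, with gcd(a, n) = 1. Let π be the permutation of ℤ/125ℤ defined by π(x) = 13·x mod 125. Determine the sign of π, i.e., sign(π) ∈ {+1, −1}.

Start at x=67: 67 → 121 → 73 → 74 → 87 → 6 → 78 → … (one orbit).
The orbit structure of x ↦ 13x mod 125: 4 orbits of sizes [100, 20, 4, 1].
125 − 4 = 121 transpositions; sign(π) = (−1)^121 = -1.
Check: (13/125) = -1 by Zolotarev.

-1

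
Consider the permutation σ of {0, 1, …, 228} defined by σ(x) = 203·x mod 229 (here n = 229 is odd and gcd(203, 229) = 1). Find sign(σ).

+1

Trace 53: π^k(53) = [53, 225, 104, 44, 1, 203, 218] for k=0..6.
Decompose π into cycles: lengths [19, 19, 19, 19, 19, 19, 19, 19, 19, 19, 19, 19, 1] (13 cycles, including the fixed point 0).
229 − 13 = 216 transpositions; sign(π) = (−1)^216 = +1.
Check: (203/229) = +1 by Zolotarev.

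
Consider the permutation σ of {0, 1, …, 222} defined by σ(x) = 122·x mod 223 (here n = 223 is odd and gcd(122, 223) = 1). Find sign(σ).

Orbit of 165 under x↦122x: [165, 60, 184, 148, 216, 38, 176]… (length divides ord_223(122)).
2 cycles of lengths [222, 1].
With 2 cycles on 223 points, sign = (−1)^{223−2} = -1.

-1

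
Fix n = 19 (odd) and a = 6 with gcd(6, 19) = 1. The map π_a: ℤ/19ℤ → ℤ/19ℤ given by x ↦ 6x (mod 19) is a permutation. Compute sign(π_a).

+1

Start at x=11: 11 → 9 → 16 → 1 → 6 → 17 → 7 → … (one orbit).
Cycle type of π: 9×2 + 1; total 3 cycles.
19 − 3 = 16 transpositions; sign(π) = (−1)^16 = +1.
(6|19)_J = +1 (Zolotarev's lemma cross-check).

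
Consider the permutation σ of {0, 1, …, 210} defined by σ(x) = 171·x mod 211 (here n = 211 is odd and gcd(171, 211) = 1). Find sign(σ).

+1

Start at x=199: 199 → 58 → 1 → 171 → 123 → 144 → 148 → 199 (one orbit).
31 cycles of lengths [7, 7, 7, 7, 7, 7, 7, 7, 7, 7, 7, 7, 7, 7, 7, 7, 7, 7, 7, 7, 7, 7, 7, 7, 7, 7, 7, 7, 7, 7, 1].
n − c = 211 − 31 = 180; sign = (−1)^180 = +1.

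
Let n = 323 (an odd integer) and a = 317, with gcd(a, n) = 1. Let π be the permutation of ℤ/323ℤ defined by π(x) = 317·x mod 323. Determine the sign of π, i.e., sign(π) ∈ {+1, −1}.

+1

Orbit of 134 under x↦317x: [134, 165, 302, 126, 213, 14, 239]… (length divides ord_323(317)).
π_317 has 5 disjoint cycles with lengths [144, 144, 18, 16, 1] on {0,…,322}.
323 − 5 = 318 transpositions; sign(π) = (−1)^318 = +1.
Via Zolotarev, sign(π_{317}) = (317|323) = +1.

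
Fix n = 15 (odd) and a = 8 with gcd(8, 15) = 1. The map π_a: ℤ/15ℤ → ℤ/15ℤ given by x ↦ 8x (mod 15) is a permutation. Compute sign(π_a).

Trace 4: π^k(4) = [4, 2, 1, 8] for k=0..3.
Decompose π into cycles: lengths [4, 4, 4, 2, 1] (5 cycles, including the fixed point 0).
5 cycles on 15: each ℓ→(−1)^(ℓ−1), product (−1)^10 = +1.
Check: (8/15) = +1 by Zolotarev.

+1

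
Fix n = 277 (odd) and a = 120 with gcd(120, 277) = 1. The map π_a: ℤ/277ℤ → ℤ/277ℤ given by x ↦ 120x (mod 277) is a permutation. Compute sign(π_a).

Start at x=120: 120 → 273 → 74 → 16 → 258 → 213 → 76 → … (one orbit).
The orbit structure of x ↦ 120x mod 277: 7 orbits of sizes [46, 46, 46, 46, 46, 46, 1].
277 − 7 = 270 transpositions; sign(π) = (−1)^270 = +1.
The Jacobi symbol (120|277) = +1 (Zolotarev) agrees.

+1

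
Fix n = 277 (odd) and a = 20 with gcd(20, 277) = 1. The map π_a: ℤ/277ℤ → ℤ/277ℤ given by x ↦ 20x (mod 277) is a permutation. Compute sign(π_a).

Trace 149: π^k(149) = [149, 210, 45, 69, 272, 177, 216] for k=0..6.
Cycle type of π: 276 + 1; total 2 cycles.
With 2 cycles on 277 points, sign = (−1)^{277−2} = -1.

-1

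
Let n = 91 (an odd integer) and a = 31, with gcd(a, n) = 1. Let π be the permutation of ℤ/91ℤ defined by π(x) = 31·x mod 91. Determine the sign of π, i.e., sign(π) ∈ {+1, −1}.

Trace 47: π^k(47) = [47, 1, 31, 51, 34, 53, 5] for k=0..6.
Decompose π into cycles: lengths [12, 12, 12, 12, 12, 12, 6, 4, 4, 4, 1] (11 cycles, including the fixed point 0).
n − c = 91 − 11 = 80; sign = (−1)^80 = +1.
(31|91)_J = +1 (Zolotarev's lemma cross-check).

+1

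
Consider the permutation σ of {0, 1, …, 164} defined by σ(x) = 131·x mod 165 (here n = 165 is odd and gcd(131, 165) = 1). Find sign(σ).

+1

Start at x=131: 131 → 1 → 131 (one orbit).
The orbit structure of x ↦ 131x mod 165: 85 orbits of sizes [2, 2, 2, 2, 2, 2, 2, 2, 2, 2, 2, 2, 2, 2, 2, 2, 2, 2, 2, 2, 2, 2, 2, 2, 2, 2, 2, 2, 2, 2, 2, 2, 2, 2, 2, 2, 2, 2, 2, 2, 2, 2, 2, 2, 2, 2, 2, 2, 2, 2, 2, 2, 2, 2, 2, 2, 2, 2, 2, 2, 2, 2, 2, 2, 2, 2, 2, 2, 2, 2, 2, 2, 2, 2, 2, 2, 2, 2, 2, 2, 1, 1, 1, 1, 1].
Σ(ℓ_i−1) = 165−85 = 80; sign = (−1)^80 = +1.
Check: (131/165) = +1 by Zolotarev.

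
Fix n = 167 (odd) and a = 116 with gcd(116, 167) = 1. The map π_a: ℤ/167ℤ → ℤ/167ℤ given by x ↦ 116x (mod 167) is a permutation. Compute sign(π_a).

Orbit of 154 under x↦116x: [154, 162, 88, 21, 98, 12, 56]… (length divides ord_167(116)).
Cycle lengths of π_116 on ℤ/167ℤ: [83, 83, 1]; 3 cycles in total.
167 − 3 = 164 transpositions; sign(π) = (−1)^164 = +1.

+1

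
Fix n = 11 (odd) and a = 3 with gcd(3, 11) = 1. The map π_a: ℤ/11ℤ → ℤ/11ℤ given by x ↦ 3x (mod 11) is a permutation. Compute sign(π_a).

Start at x=4: 4 → 1 → 3 → 9 → 5 → 4 (one orbit).
π_3 has 3 disjoint cycles with lengths [5, 5, 1] on {0,…,10}.
n − c = 11 − 3 = 8; sign = (−1)^8 = +1.
Zolotarev: (3|11) = +1, matching the cycle-count sign.

+1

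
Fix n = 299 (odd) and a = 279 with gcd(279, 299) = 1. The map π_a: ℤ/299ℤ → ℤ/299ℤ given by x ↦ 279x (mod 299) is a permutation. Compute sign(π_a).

-1

Orbit of 118 under x↦279x: [118, 32, 257, 242, 243, 223, 25]… (length divides ord_299(279)).
Decompose π into cycles: lengths [132, 132, 12, 11, 11, 1] (6 cycles, including the fixed point 0).
299 − 6 = 293 transpositions; sign(π) = (−1)^293 = -1.
The Jacobi symbol (279|299) = -1 (Zolotarev) agrees.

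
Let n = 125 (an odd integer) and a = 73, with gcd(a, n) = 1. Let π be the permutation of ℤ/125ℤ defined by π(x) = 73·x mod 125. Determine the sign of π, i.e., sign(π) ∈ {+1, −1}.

Start at x=29: 29 → 117 → 41 → 118 → 114 → 72 → 6 → … (one orbit).
Decompose π into cycles: lengths [100, 20, 4, 1] (4 cycles, including the fixed point 0).
4 cycles on 125: each ℓ→(−1)^(ℓ−1), product (−1)^121 = -1.
Check: (73/125) = -1 by Zolotarev.

-1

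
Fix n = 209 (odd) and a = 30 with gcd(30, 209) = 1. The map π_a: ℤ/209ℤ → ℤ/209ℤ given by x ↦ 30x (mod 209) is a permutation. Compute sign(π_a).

Start at x=125: 125 → 197 → 58 → 68 → 159 → 172 → 144 → … (one orbit).
14 cycles of lengths [30, 30, 30, 30, 30, 30, 10, 3, 3, 3, 3, 3, 3, 1].
sign(π) = (−1)^{n − #cycles} = (−1)^{209−14} = (−1)^195 = -1.
The Jacobi symbol (30|209) = -1 (Zolotarev) agrees.

-1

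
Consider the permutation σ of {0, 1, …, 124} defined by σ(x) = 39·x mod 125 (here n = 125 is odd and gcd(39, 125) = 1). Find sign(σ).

+1

Orbit of 69 under x↦39x: [69, 66, 74, 11, 54, 106, 9]… (length divides ord_125(39)).
7 cycles of lengths [50, 50, 10, 10, 2, 2, 1].
n − c = 125 − 7 = 118; sign = (−1)^118 = +1.
The Jacobi symbol (39|125) = +1 (Zolotarev) agrees.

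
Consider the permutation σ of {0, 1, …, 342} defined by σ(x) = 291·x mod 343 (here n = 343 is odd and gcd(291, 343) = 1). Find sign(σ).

+1

Trace 39: π^k(39) = [39, 30, 155, 172, 317, 323, 11] for k=0..6.
Cycle lengths of π_291 on ℤ/343ℤ: [147, 147, 21, 21, 3, 3, 1]; 7 cycles in total.
n − c = 343 − 7 = 336; sign = (−1)^336 = +1.
Via Zolotarev, sign(π_{291}) = (291|343) = +1.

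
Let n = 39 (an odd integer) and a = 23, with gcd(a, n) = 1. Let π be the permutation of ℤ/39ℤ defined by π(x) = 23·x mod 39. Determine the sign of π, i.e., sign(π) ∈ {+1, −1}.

-1

Orbit of 22 under x↦23x: [22, 38, 16, 17, 1, 23]… (length divides ord_39(23)).
The orbit structure of x ↦ 23x mod 39: 8 orbits of sizes [6, 6, 6, 6, 6, 6, 2, 1].
39 − 8 = 31 transpositions; sign(π) = (−1)^31 = -1.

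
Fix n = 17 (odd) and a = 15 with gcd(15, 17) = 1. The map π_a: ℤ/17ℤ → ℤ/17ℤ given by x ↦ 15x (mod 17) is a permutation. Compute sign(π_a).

+1

Trace 1: π^k(1) = [1, 15, 4, 9, 16, 2, 13] for k=0..6.
Cycle type of π: 8×2 + 1; total 3 cycles.
3 cycles on 17: each ℓ→(−1)^(ℓ−1), product (−1)^14 = +1.
(15|17)_J = +1 (Zolotarev's lemma cross-check).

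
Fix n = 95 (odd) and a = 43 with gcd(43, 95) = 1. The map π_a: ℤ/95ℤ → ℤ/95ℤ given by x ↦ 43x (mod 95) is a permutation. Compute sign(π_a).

-1

Trace 6: π^k(6) = [6, 68, 74, 47, 26, 73, 4] for k=0..6.
Cycle lengths of π_43 on ℤ/95ℤ: [36, 36, 9, 9, 4, 1]; 6 cycles in total.
95 − 6 = 89 transpositions; sign(π) = (−1)^89 = -1.
Via Zolotarev, sign(π_{43}) = (43|95) = -1.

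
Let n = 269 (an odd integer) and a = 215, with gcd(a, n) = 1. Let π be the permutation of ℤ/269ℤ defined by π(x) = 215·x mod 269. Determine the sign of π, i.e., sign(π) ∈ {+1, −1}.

Start at x=189: 189 → 16 → 212 → 119 → 30 → 263 → 55 → … (one orbit).
3 cycles of lengths [134, 134, 1].
sign(π) = (−1)^{n − #cycles} = (−1)^{269−3} = (−1)^266 = +1.
The Jacobi symbol (215|269) = +1 (Zolotarev) agrees.

+1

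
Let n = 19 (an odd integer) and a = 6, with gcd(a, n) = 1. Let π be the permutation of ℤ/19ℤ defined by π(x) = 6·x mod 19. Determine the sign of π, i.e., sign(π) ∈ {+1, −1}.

Start at x=4: 4 → 5 → 11 → 9 → 16 → 1 → 6 → … (one orbit).
The orbit structure of x ↦ 6x mod 19: 3 orbits of sizes [9, 9, 1].
19 − 3 = 16 transpositions; sign(π) = (−1)^16 = +1.
Via Zolotarev, sign(π_{6}) = (6|19) = +1.

+1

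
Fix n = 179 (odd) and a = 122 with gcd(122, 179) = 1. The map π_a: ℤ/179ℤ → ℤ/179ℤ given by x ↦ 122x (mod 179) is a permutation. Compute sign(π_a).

Trace 7: π^k(7) = [7, 138, 10, 146, 91, 4, 130] for k=0..6.
Cycle type of π: 178 + 1; total 2 cycles.
With 2 cycles on 179 points, sign = (−1)^{179−2} = -1.

-1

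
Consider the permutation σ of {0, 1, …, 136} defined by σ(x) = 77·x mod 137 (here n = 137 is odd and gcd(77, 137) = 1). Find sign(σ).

+1

Orbit of 133 under x↦77x: [133, 103, 122, 78, 115, 87, 123]… (length divides ord_137(77)).
Cycle type of π: 34×4 + 1; total 5 cycles.
With 5 cycles on 137 points, sign = (−1)^{137−5} = +1.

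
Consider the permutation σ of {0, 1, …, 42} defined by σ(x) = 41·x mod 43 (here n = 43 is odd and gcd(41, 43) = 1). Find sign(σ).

+1

Trace 11: π^k(11) = [11, 21, 1, 41, 4, 35, 16] for k=0..6.
π_41 has 7 disjoint cycles with lengths [7, 7, 7, 7, 7, 7, 1] on {0,…,42}.
With 7 cycles on 43 points, sign = (−1)^{43−7} = +1.
Via Zolotarev, sign(π_{41}) = (41|43) = +1.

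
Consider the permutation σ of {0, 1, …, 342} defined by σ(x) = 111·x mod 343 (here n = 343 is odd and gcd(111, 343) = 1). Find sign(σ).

-1

Orbit of 57 under x↦111x: [57, 153, 176, 328, 50, 62, 22]… (length divides ord_343(111)).
Cycle lengths of π_111 on ℤ/343ℤ: [98, 98, 98, 14, 14, 14, 2, 2, 2, 1]; 10 cycles in total.
sign(π) = (−1)^{n − #cycles} = (−1)^{343−10} = (−1)^333 = -1.
Via Zolotarev, sign(π_{111}) = (111|343) = -1.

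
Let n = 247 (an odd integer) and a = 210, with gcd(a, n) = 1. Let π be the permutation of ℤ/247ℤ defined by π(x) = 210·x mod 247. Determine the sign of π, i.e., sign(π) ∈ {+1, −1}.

-1

Orbit of 153 under x↦210x: [153, 20, 1, 210, 134, 229, 172]… (length divides ord_247(210)).
Decompose π into cycles: lengths [12, 12, 12, 12, 12, 12, 12, 12, 12, 12, 12, 12, 12, 12, 12, 12, 12, 12, 12, 1, 1, 1, 1, 1, 1, 1, 1, 1, 1, 1, 1, 1, 1, 1, 1, 1, 1, 1] (38 cycles, including the fixed point 0).
With 38 cycles on 247 points, sign = (−1)^{247−38} = -1.
The Jacobi symbol (210|247) = -1 (Zolotarev) agrees.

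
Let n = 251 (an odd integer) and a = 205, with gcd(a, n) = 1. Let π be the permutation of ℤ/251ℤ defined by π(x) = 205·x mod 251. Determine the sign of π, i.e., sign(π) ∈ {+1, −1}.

Start at x=39: 39 → 214 → 196 → 20 → 84 → 152 → 36 → … (one orbit).
3 cycles of lengths [125, 125, 1].
sign(π) = (−1)^{n − #cycles} = (−1)^{251−3} = (−1)^248 = +1.
Zolotarev: (205|251) = +1, matching the cycle-count sign.

+1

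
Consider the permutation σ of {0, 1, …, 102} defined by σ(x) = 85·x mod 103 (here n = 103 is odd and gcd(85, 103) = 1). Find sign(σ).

-1

Orbit of 1 under x↦85x: [1, 85, 15, 39, 19, 70, 79]… (length divides ord_103(85)).
Cycle type of π: 102 + 1; total 2 cycles.
2 cycles on 103: each ℓ→(−1)^(ℓ−1), product (−1)^101 = -1.
Zolotarev: (85|103) = -1, matching the cycle-count sign.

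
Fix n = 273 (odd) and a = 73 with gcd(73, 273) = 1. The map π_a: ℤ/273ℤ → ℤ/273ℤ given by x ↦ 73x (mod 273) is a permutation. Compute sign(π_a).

+1

Trace 235: π^k(235) = [235, 229, 64, 31, 79, 34, 25] for k=0..6.
Cycle type of π: 12×18 + 6×3 + 4×9 + 1×3; total 33 cycles.
n − c = 273 − 33 = 240; sign = (−1)^240 = +1.
Via Zolotarev, sign(π_{73}) = (73|273) = +1.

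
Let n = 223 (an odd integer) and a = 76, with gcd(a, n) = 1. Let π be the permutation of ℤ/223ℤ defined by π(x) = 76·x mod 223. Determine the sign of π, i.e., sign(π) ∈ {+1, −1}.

+1

Start at x=47: 47 → 4 → 81 → 135 → 2 → 152 → 179 → … (one orbit).
3 cycles of lengths [111, 111, 1].
223 − 3 = 220 transpositions; sign(π) = (−1)^220 = +1.
Check: (76/223) = +1 by Zolotarev.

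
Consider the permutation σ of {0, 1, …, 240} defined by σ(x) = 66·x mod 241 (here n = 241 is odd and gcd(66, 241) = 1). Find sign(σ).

Orbit of 39 under x↦66x: [39, 164, 220, 60, 104, 116, 185]… (length divides ord_241(66)).
The orbit structure of x ↦ 66x mod 241: 2 orbits of sizes [240, 1].
2 cycles on 241: each ℓ→(−1)^(ℓ−1), product (−1)^239 = -1.
(66|241)_J = -1 (Zolotarev's lemma cross-check).

-1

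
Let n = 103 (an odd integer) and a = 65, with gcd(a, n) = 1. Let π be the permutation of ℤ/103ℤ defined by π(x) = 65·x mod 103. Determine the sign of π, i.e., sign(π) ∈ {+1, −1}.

-1

Start at x=80: 80 → 50 → 57 → 100 → 11 → 97 → 22 → … (one orbit).
Cycle type of π: 102 + 1; total 2 cycles.
Σ(ℓ_i−1) = 103−2 = 101; sign = (−1)^101 = -1.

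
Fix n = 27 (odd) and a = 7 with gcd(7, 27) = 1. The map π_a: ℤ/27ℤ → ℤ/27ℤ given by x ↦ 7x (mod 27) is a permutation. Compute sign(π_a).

+1

Start at x=4: 4 → 1 → 7 → 22 → 19 → 25 → 13 → … (one orbit).
The orbit structure of x ↦ 7x mod 27: 7 orbits of sizes [9, 9, 3, 3, 1, 1, 1].
With 7 cycles on 27 points, sign = (−1)^{27−7} = +1.
Check: (7/27) = +1 by Zolotarev.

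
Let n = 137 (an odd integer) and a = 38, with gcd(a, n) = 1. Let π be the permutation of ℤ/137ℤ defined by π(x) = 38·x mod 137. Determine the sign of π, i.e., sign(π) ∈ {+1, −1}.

+1

Trace 123: π^k(123) = [123, 16, 60, 88, 56, 73, 34] for k=0..6.
9 cycles of lengths [17, 17, 17, 17, 17, 17, 17, 17, 1].
With 9 cycles on 137 points, sign = (−1)^{137−9} = +1.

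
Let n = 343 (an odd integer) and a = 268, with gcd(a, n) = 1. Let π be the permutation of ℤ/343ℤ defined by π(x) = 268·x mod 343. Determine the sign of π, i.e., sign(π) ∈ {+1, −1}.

Orbit of 79 under x↦268x: [79, 249, 190, 156, 305, 106, 282]… (length divides ord_343(268)).
π_268 has 7 disjoint cycles with lengths [147, 147, 21, 21, 3, 3, 1] on {0,…,342}.
n − c = 343 − 7 = 336; sign = (−1)^336 = +1.

+1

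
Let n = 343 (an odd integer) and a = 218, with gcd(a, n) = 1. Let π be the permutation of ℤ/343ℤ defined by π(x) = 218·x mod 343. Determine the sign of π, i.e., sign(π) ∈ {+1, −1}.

Orbit of 43 under x↦218x: [43, 113, 281, 204, 225, 1, 218]… (length divides ord_343(218)).
Cycle type of π: 49×6 + 7×6 + 1×7; total 19 cycles.
Σ(ℓ_i−1) = 343−19 = 324; sign = (−1)^324 = +1.
Via Zolotarev, sign(π_{218}) = (218|343) = +1.

+1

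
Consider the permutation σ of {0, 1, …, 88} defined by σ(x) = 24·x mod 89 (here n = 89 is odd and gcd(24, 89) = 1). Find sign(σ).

Orbit of 35 under x↦24x: [35, 39, 46, 36, 63, 88, 65]… (length divides ord_89(24)).
The orbit structure of x ↦ 24x mod 89: 2 orbits of sizes [88, 1].
Σ(ℓ_i−1) = 89−2 = 87; sign = (−1)^87 = -1.
(24|89)_J = -1 (Zolotarev's lemma cross-check).

-1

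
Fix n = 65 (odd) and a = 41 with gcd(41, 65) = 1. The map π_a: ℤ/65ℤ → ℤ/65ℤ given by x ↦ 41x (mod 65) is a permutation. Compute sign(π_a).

-1

Orbit of 16 under x↦41x: [16, 6, 51, 11, 61, 31, 36]… (length divides ord_65(41)).
π_41 has 10 disjoint cycles with lengths [12, 12, 12, 12, 12, 1, 1, 1, 1, 1] on {0,…,64}.
10 cycles on 65: each ℓ→(−1)^(ℓ−1), product (−1)^55 = -1.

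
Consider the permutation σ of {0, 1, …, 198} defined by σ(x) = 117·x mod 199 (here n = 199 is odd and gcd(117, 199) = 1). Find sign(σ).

Trace 123: π^k(123) = [123, 63, 8, 140, 62, 90, 182] for k=0..6.
Cycle type of π: 33×6 + 1; total 7 cycles.
n − c = 199 − 7 = 192; sign = (−1)^192 = +1.

+1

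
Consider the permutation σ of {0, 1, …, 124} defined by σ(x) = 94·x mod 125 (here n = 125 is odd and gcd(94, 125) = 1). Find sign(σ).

Orbit of 41 under x↦94x: [41, 104, 26, 69, 111, 59, 46]… (length divides ord_125(94)).
7 cycles of lengths [50, 50, 10, 10, 2, 2, 1].
n − c = 125 − 7 = 118; sign = (−1)^118 = +1.
Zolotarev: (94|125) = +1, matching the cycle-count sign.

+1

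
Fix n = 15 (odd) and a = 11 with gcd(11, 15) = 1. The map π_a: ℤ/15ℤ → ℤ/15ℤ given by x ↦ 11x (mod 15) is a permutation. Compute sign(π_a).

Trace 1: π^k(1) = [1, 11] for k=0..1.
Cycle type of π: 2×5 + 1×5; total 10 cycles.
Σ(ℓ_i−1) = 15−10 = 5; sign = (−1)^5 = -1.

-1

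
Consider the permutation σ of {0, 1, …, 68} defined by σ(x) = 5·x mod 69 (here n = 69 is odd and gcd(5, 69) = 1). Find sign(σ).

+1

Trace 20: π^k(20) = [20, 31, 17, 16, 11, 55, 68] for k=0..6.
5 cycles of lengths [22, 22, 22, 2, 1].
69 − 5 = 64 transpositions; sign(π) = (−1)^64 = +1.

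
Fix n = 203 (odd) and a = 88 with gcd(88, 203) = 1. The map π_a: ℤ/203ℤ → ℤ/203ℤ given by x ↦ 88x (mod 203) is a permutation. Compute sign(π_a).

Orbit of 88 under x↦88x: [88, 30, 1]… (length divides ord_203(88)).
87 cycles of lengths [3, 3, 3, 3, 3, 3, 3, 3, 3, 3, 3, 3, 3, 3, 3, 3, 3, 3, 3, 3, 3, 3, 3, 3, 3, 3, 3, 3, 3, 3, 3, 3, 3, 3, 3, 3, 3, 3, 3, 3, 3, 3, 3, 3, 3, 3, 3, 3, 3, 3, 3, 3, 3, 3, 3, 3, 3, 3, 1, 1, 1, 1, 1, 1, 1, 1, 1, 1, 1, 1, 1, 1, 1, 1, 1, 1, 1, 1, 1, 1, 1, 1, 1, 1, 1, 1, 1].
sign(π) = (−1)^{n − #cycles} = (−1)^{203−87} = (−1)^116 = +1.
Zolotarev: (88|203) = +1, matching the cycle-count sign.

+1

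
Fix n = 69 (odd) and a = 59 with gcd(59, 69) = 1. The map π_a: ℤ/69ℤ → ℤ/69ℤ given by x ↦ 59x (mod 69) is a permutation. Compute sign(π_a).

-1

Start at x=35: 35 → 64 → 50 → 52 → 32 → 25 → 26 → … (one orbit).
Cycle lengths of π_59 on ℤ/69ℤ: [22, 22, 11, 11, 2, 1]; 6 cycles in total.
Σ(ℓ_i−1) = 69−6 = 63; sign = (−1)^63 = -1.
The Jacobi symbol (59|69) = -1 (Zolotarev) agrees.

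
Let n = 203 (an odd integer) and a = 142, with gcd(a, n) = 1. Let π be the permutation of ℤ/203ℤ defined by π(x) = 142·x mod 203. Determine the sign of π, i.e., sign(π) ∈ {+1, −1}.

Trace 37: π^k(37) = [37, 179, 43, 16, 39, 57, 177] for k=0..6.
π_142 has 6 disjoint cycles with lengths [84, 84, 28, 3, 3, 1] on {0,…,202}.
203 − 6 = 197 transpositions; sign(π) = (−1)^197 = -1.
The Jacobi symbol (142|203) = -1 (Zolotarev) agrees.

-1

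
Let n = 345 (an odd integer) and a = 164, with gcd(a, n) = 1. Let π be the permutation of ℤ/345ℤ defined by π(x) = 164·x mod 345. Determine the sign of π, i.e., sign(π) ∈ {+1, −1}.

Orbit of 31 under x↦164x: [31, 254, 256, 239, 211, 104, 151]… (length divides ord_345(164)).
24 cycles of lengths [22, 22, 22, 22, 22, 22, 22, 22, 22, 22, 22, 22, 22, 22, 11, 11, 2, 2, 2, 2, 2, 2, 2, 1].
sign(π) = (−1)^{n − #cycles} = (−1)^{345−24} = (−1)^321 = -1.
(164|345)_J = -1 (Zolotarev's lemma cross-check).

-1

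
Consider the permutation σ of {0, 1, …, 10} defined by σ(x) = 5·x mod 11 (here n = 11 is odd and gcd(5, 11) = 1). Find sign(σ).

+1

Start at x=1: 1 → 5 → 3 → 4 → 9 → 1 (one orbit).
3 cycles of lengths [5, 5, 1].
sign(π) = (−1)^{n − #cycles} = (−1)^{11−3} = (−1)^8 = +1.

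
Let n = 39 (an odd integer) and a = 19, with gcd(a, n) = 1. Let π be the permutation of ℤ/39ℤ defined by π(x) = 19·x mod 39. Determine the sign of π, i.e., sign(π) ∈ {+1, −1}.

-1

Trace 7: π^k(7) = [7, 16, 31, 4, 37, 1, 19] for k=0..6.
Decompose π into cycles: lengths [12, 12, 12, 1, 1, 1] (6 cycles, including the fixed point 0).
6 cycles on 39: each ℓ→(−1)^(ℓ−1), product (−1)^33 = -1.
Via Zolotarev, sign(π_{19}) = (19|39) = -1.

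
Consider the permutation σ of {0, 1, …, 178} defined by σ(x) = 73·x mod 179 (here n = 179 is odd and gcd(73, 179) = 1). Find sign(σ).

-1

Start at x=72: 72 → 65 → 91 → 20 → 28 → 75 → 105 → … (one orbit).
Cycle type of π: 178 + 1; total 2 cycles.
179 − 2 = 177 transpositions; sign(π) = (−1)^177 = -1.
Zolotarev: (73|179) = -1, matching the cycle-count sign.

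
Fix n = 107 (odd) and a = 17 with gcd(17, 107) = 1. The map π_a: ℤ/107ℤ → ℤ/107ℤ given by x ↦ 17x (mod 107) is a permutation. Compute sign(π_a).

Start at x=27: 27 → 31 → 99 → 78 → 42 → 72 → 47 → … (one orbit).
π_17 has 2 disjoint cycles with lengths [106, 1] on {0,…,106}.
2 cycles on 107: each ℓ→(−1)^(ℓ−1), product (−1)^105 = -1.

-1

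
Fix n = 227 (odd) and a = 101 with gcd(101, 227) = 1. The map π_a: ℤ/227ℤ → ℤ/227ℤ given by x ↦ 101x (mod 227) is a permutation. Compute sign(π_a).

Start at x=172: 172 → 120 → 89 → 136 → 116 → 139 → 192 → … (one orbit).
The orbit structure of x ↦ 101x mod 227: 3 orbits of sizes [113, 113, 1].
3 cycles on 227: each ℓ→(−1)^(ℓ−1), product (−1)^224 = +1.
(101|227)_J = +1 (Zolotarev's lemma cross-check).

+1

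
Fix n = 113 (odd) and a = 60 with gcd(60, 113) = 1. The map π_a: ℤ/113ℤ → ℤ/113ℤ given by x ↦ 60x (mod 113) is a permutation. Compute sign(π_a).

Orbit of 16 under x↦60x: [16, 56, 83, 8, 28, 98, 4]… (length divides ord_113(60)).
Decompose π into cycles: lengths [28, 28, 28, 28, 1] (5 cycles, including the fixed point 0).
With 5 cycles on 113 points, sign = (−1)^{113−5} = +1.

+1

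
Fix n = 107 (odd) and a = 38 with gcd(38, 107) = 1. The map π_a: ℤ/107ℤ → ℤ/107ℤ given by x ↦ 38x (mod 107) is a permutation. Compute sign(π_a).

Trace 71: π^k(71) = [71, 23, 18, 42, 98, 86, 58] for k=0..6.
π_38 has 2 disjoint cycles with lengths [106, 1] on {0,…,106}.
With 2 cycles on 107 points, sign = (−1)^{107−2} = -1.

-1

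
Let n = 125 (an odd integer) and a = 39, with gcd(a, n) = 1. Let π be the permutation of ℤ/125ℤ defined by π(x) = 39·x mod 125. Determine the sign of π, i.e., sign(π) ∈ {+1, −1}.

+1

Start at x=106: 106 → 9 → 101 → 64 → 121 → 94 → 41 → … (one orbit).
Decompose π into cycles: lengths [50, 50, 10, 10, 2, 2, 1] (7 cycles, including the fixed point 0).
7 cycles on 125: each ℓ→(−1)^(ℓ−1), product (−1)^118 = +1.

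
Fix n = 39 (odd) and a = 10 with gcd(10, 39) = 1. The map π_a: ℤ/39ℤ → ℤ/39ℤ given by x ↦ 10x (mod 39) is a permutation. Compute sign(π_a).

Trace 10: π^k(10) = [10, 22, 25, 16, 4, 1] for k=0..5.
Decompose π into cycles: lengths [6, 6, 6, 6, 6, 6, 1, 1, 1] (9 cycles, including the fixed point 0).
n − c = 39 − 9 = 30; sign = (−1)^30 = +1.

+1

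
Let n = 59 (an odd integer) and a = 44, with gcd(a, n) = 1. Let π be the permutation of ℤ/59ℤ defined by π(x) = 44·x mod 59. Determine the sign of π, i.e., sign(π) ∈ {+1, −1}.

Start at x=57: 57 → 30 → 22 → 24 → 53 → 31 → 7 → … (one orbit).
Decompose π into cycles: lengths [58, 1] (2 cycles, including the fixed point 0).
With 2 cycles on 59 points, sign = (−1)^{59−2} = -1.
Check: (44/59) = -1 by Zolotarev.

-1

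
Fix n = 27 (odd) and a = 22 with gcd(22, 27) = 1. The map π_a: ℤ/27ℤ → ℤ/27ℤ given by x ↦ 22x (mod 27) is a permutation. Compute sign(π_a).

+1

Start at x=10: 10 → 4 → 7 → 19 → 13 → 16 → 1 → … (one orbit).
Decompose π into cycles: lengths [9, 9, 3, 3, 1, 1, 1] (7 cycles, including the fixed point 0).
With 7 cycles on 27 points, sign = (−1)^{27−7} = +1.
The Jacobi symbol (22|27) = +1 (Zolotarev) agrees.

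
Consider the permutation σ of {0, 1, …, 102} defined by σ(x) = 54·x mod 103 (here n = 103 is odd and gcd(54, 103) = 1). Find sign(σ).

Start at x=23: 23 → 6 → 15 → 89 → 68 → 67 → 13 → … (one orbit).
Cycle type of π: 102 + 1; total 2 cycles.
n − c = 103 − 2 = 101; sign = (−1)^101 = -1.
(54|103)_J = -1 (Zolotarev's lemma cross-check).

-1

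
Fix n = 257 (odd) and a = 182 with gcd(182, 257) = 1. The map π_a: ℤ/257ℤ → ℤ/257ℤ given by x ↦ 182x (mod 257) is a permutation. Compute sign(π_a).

-1

Trace 153: π^k(153) = [153, 90, 189, 217, 173, 132, 123] for k=0..6.
Cycle type of π: 256 + 1; total 2 cycles.
2 cycles on 257: each ℓ→(−1)^(ℓ−1), product (−1)^255 = -1.
Zolotarev: (182|257) = -1, matching the cycle-count sign.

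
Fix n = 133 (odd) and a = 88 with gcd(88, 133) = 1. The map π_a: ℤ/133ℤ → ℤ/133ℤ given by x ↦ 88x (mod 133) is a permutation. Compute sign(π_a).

Trace 113: π^k(113) = [113, 102, 65, 1, 88, 30] for k=0..5.
24 cycles of lengths [6, 6, 6, 6, 6, 6, 6, 6, 6, 6, 6, 6, 6, 6, 6, 6, 6, 6, 6, 6, 6, 3, 3, 1].
24 cycles on 133: each ℓ→(−1)^(ℓ−1), product (−1)^109 = -1.
Check: (88/133) = -1 by Zolotarev.

-1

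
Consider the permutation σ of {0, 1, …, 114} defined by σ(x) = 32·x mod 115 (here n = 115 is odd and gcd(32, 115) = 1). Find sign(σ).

-1

Trace 32: π^k(32) = [32, 104, 108, 6, 77, 49, 73] for k=0..6.
Cycle type of π: 44×2 + 11×2 + 4 + 1; total 6 cycles.
With 6 cycles on 115 points, sign = (−1)^{115−6} = -1.
The Jacobi symbol (32|115) = -1 (Zolotarev) agrees.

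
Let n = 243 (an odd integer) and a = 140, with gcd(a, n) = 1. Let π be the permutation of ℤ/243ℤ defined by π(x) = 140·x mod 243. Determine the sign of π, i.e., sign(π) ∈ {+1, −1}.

-1

Trace 188: π^k(188) = [188, 76, 191, 10, 185, 142, 197] for k=0..6.
Cycle type of π: 162 + 54 + 18 + 6 + 2 + 1; total 6 cycles.
243 − 6 = 237 transpositions; sign(π) = (−1)^237 = -1.
Check: (140/243) = -1 by Zolotarev.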